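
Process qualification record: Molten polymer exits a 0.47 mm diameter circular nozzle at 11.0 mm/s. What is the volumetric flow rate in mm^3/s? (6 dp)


A = pi*(0.47/2)^2 = 0.17349445 mm^2
Q = 0.17349445 * 11.0 = 1.908439 mm^3/s


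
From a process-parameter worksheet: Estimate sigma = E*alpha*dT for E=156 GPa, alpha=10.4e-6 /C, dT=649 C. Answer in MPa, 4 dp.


sigma = 156*1000 * 10.4e-6 * 649 = 1052.9376 MPa


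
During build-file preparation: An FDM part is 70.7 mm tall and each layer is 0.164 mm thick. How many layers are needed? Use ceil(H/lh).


Layers = ceil(70.7/0.164) = 432


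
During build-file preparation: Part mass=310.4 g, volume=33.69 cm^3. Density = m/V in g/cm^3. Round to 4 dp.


rho = 310.4 / 33.69 = 9.2134 g/cm^3


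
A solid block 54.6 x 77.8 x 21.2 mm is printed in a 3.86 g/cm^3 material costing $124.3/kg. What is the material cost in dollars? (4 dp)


V = 54.6 * 77.8 * 21.2 = 90055.056 mm^3 = 90.055056 cm^3
Mass = 90.055056 * 3.86 / 1000 = 0.34761252 kg
Cost = 0.34761252 * 124.3 = 43.2082 $


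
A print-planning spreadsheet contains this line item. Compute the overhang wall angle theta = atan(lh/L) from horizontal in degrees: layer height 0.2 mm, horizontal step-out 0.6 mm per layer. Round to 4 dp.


angle = atan(0.2/0.6) = 18.4349 degrees


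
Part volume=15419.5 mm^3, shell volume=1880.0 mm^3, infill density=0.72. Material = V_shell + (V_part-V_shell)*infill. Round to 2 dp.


V_infill = (15419.5 - 1880.0) * 0.72 = 9748.44
V_total = 1880.0 + 9748.44 = 11628.44 mm^3


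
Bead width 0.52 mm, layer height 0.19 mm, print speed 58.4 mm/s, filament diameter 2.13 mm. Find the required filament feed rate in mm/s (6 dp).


Q = 0.52 * 0.19 * 58.4 = 5.76992 mm^3/s
A_fil = pi*(2.13/2)^2 = 3.56327293 mm^2
v_feed = 5.76992 / 3.56327293 = 1.619275 mm/s


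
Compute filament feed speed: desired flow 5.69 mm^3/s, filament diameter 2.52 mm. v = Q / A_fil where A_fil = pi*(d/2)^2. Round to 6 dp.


A = pi*(2.52/2)^2 = 4.987592
v = 5.69 / 4.987592 = 1.140831 mm/s


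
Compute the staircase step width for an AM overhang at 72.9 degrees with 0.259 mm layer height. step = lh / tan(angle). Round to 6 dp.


step = 0.259 / tan(72.9) = 0.079679 mm


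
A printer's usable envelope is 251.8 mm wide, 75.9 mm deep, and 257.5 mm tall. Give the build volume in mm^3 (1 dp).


V = 251.8 * 75.9 * 257.5 = 4921242.2 mm^3


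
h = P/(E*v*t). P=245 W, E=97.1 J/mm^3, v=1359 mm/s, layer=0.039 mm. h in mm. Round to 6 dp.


h = 245 / (97.1*1359*0.039) = 0.047606 mm


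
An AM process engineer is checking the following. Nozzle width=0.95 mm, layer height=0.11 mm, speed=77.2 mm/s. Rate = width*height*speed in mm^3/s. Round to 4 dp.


Rate = 0.95 * 0.11 * 77.2 = 8.0674 mm^3/s


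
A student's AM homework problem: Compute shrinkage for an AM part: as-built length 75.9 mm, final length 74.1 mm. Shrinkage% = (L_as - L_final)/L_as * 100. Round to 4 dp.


Shrinkage = ((75.9-74.1)/75.9)*100 = 2.3715 %


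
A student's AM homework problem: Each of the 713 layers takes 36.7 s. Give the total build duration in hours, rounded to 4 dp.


t = 713 * 36.7 / 3600 = 7.2686 hrs


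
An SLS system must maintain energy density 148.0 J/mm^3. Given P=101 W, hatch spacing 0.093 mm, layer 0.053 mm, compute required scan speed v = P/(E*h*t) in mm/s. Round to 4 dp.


v = 101 / (148.0*0.093*0.053) = 138.4525 mm/s


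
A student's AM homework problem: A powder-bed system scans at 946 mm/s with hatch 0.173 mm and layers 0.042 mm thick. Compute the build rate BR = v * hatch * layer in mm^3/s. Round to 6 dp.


Rate = 946 * 0.173 * 0.042 = 6.873636 mm^3/s


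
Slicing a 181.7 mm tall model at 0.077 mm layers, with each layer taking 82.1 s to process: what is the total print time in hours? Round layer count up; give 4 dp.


Layers = ceil(181.7/0.077) = 2360
t = 2360 * 82.1 / 3600 = 53.8211 hrs


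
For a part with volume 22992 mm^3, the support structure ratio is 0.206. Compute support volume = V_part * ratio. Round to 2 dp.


V_support = 22992 * 0.206 = 4736.35 mm^3


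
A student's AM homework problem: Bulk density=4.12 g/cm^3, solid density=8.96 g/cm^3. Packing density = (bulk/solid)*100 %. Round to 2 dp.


Packing = (4.12/8.96)*100 = 45.98 %


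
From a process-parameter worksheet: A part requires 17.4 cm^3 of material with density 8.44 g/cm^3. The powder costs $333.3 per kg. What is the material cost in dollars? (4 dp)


Mass = 17.4*8.44/1000 = 0.146856 kg
Cost = 0.146856 * 333.3 = 48.9471 $


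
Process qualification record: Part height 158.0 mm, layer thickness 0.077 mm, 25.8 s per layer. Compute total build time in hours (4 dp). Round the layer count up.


Layers = ceil(158.0/0.077) = 2052
t = 2052 * 25.8 / 3600 = 14.706 hrs


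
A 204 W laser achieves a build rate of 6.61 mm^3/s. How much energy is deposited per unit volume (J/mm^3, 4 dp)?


SE = 204 / 6.61 = 30.8623 J/mm^3


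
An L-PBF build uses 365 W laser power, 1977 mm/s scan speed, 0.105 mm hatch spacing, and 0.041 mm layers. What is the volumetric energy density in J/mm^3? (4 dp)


E = 365 / (1977*0.105*0.041) = 42.8858 J/mm^3


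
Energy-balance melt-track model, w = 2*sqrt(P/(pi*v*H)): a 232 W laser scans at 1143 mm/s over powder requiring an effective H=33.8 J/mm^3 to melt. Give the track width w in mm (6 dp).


w = 2*sqrt(232/(pi*1143*33.8)) = 0.087441 mm


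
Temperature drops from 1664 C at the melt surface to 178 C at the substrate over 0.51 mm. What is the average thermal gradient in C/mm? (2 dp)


G = (1664-178)/0.51 = 2913.73 C/mm


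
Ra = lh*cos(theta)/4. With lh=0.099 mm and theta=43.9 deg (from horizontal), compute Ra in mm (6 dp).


Ra = 0.099 * cos(43.9) / 4 = 0.017834 mm


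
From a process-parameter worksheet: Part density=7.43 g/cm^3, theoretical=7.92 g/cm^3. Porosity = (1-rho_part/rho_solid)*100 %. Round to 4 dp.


Porosity = (1-7.43/7.92)*100 = 6.1869 %


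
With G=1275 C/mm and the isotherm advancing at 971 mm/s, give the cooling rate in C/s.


CR = 1275 * 971 = 1238025 C/s


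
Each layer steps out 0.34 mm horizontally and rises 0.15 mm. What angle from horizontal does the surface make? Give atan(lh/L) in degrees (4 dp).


angle = atan(0.15/0.34) = 23.8059 degrees


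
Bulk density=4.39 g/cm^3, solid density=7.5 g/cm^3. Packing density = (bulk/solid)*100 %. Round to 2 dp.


Packing = (4.39/7.5)*100 = 58.53 %


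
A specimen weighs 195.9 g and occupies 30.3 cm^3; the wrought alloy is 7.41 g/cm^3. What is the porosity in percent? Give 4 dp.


rho_part = 195.9 / 30.3 = 6.46534653 g/cm^3
Porosity = (1 - 6.46534653/7.41)*100 = 12.7484 %


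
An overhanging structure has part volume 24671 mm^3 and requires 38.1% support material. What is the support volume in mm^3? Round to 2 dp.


V_support = 24671 * 0.381 = 9399.65 mm^3


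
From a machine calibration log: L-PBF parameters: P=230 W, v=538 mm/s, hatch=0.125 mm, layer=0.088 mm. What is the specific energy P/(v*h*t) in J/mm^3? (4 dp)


Build rate = 538 * 0.125 * 0.088 = 5.918 mm^3/s
SE = 230 / 5.918 = 38.8645 J/mm^3


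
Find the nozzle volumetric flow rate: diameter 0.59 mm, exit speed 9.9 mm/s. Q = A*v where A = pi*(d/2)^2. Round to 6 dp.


A = pi*(0.59/2)^2 = 0.2733971 mm^2
Q = 0.2733971 * 9.9 = 2.706631 mm^3/s


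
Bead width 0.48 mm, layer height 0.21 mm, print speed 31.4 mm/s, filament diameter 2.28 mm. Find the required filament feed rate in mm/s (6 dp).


Q = 0.48 * 0.21 * 31.4 = 3.16512 mm^3/s
A_fil = pi*(2.28/2)^2 = 4.08281381 mm^2
v_feed = 3.16512 / 4.08281381 = 0.77523 mm/s


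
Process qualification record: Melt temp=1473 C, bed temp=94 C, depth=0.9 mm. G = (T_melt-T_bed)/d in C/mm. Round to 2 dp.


G = (1473-94)/0.9 = 1532.22 C/mm


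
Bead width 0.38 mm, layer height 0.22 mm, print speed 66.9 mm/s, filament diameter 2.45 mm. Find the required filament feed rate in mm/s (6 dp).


Q = 0.38 * 0.22 * 66.9 = 5.59284 mm^3/s
A_fil = pi*(2.45/2)^2 = 4.71435248 mm^2
v_feed = 5.59284 / 4.71435248 = 1.186343 mm/s


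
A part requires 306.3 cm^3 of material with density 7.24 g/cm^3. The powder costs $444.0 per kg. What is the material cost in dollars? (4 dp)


Mass = 306.3*7.24/1000 = 2.217612 kg
Cost = 2.217612 * 444.0 = 984.6197 $


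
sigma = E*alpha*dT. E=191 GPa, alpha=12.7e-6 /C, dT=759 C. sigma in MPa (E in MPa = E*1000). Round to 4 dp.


sigma = 191*1000 * 12.7e-6 * 759 = 1841.1063 MPa


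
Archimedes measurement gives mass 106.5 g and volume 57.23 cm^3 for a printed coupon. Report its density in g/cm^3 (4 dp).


rho = 106.5 / 57.23 = 1.8609 g/cm^3


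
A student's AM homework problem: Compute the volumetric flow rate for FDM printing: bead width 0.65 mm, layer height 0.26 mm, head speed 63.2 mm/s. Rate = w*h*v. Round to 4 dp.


Rate = 0.65 * 0.26 * 63.2 = 10.6808 mm^3/s


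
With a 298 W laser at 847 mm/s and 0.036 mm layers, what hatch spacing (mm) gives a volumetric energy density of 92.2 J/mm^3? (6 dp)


h = 298 / (92.2*847*0.036) = 0.105998 mm


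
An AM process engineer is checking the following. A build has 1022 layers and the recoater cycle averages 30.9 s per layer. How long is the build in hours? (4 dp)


t = 1022 * 30.9 / 3600 = 8.7722 hrs


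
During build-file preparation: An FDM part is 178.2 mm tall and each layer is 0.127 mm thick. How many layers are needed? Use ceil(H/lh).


Layers = ceil(178.2/0.127) = 1404


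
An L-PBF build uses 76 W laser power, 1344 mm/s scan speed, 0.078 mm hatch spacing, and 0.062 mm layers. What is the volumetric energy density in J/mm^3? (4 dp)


E = 76 / (1344*0.078*0.062) = 11.6931 J/mm^3


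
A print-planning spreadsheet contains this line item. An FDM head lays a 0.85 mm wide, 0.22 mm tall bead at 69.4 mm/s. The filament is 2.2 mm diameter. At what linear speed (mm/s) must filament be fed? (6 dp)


Q = 0.85 * 0.22 * 69.4 = 12.9778 mm^3/s
A_fil = pi*(2.2/2)^2 = 3.80132711 mm^2
v_feed = 12.9778 / 3.80132711 = 3.414018 mm/s


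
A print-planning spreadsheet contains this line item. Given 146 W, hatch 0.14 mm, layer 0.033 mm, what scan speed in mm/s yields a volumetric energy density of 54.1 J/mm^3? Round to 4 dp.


v = 146 / (54.1*0.14*0.033) = 584.1355 mm/s


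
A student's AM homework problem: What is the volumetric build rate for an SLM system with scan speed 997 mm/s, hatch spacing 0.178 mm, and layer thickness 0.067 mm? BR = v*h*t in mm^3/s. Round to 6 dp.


Rate = 997 * 0.178 * 0.067 = 11.890222 mm^3/s


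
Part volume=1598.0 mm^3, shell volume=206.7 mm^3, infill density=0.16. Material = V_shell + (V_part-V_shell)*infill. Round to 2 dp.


V_infill = (1598.0 - 206.7) * 0.16 = 222.61
V_total = 206.7 + 222.61 = 429.31 mm^3


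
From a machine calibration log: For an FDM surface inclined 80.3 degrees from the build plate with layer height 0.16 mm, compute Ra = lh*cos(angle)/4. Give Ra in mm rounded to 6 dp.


Ra = 0.16 * cos(80.3) / 4 = 0.00674 mm


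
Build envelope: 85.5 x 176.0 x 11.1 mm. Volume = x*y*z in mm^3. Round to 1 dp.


V = 85.5 * 176.0 * 11.1 = 167032.8 mm^3


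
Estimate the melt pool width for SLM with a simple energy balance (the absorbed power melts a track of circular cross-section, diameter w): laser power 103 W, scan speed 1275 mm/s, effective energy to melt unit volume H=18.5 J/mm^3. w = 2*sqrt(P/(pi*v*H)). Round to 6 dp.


w = 2*sqrt(103/(pi*1275*18.5)) = 0.074565 mm


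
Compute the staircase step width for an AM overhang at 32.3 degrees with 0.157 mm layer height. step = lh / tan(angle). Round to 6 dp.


step = 0.157 / tan(32.3) = 0.248349 mm


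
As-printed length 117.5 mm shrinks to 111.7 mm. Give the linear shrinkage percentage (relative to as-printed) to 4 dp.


Shrinkage = ((117.5-111.7)/117.5)*100 = 4.9362 %


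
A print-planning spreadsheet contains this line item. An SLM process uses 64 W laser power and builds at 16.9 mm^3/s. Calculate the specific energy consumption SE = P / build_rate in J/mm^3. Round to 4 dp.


SE = 64 / 16.9 = 3.787 J/mm^3


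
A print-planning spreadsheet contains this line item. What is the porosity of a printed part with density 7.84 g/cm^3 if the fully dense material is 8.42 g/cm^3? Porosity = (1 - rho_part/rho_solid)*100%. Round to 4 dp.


Porosity = (1-7.84/8.42)*100 = 6.8884 %


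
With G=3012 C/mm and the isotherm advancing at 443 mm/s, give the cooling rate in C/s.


CR = 3012 * 443 = 1334316 C/s


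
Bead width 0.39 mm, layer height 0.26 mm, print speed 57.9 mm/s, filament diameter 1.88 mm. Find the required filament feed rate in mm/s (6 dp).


Q = 0.39 * 0.26 * 57.9 = 5.87106 mm^3/s
A_fil = pi*(1.88/2)^2 = 2.77591127 mm^2
v_feed = 5.87106 / 2.77591127 = 2.115003 mm/s


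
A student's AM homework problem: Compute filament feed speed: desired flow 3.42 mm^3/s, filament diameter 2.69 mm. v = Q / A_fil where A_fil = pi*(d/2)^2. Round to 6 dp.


A = pi*(2.69/2)^2 = 5.68322
v = 3.42 / 5.68322 = 0.601772 mm/s


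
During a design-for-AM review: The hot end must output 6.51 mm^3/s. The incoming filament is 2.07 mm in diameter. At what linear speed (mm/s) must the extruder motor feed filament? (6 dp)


A = pi*(2.07/2)^2 = 3.365353
v = 6.51 / 3.365353 = 1.934418 mm/s


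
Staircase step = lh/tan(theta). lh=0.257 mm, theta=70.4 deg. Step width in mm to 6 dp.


step = 0.257 / tan(70.4) = 0.091514 mm


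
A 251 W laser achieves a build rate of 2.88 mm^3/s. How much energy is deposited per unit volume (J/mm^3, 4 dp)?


SE = 251 / 2.88 = 87.1528 J/mm^3


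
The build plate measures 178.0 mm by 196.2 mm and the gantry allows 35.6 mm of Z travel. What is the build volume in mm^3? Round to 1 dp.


V = 178.0 * 196.2 * 35.6 = 1243280.2 mm^3


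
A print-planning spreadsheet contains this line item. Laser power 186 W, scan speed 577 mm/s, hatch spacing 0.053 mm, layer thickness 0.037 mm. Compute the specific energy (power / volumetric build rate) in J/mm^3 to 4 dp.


Build rate = 577 * 0.053 * 0.037 = 1.131497 mm^3/s
SE = 186 / 1.131497 = 164.384 J/mm^3


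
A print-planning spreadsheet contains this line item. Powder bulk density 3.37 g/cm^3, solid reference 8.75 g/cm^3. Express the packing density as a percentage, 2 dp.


Packing = (3.37/8.75)*100 = 38.51 %


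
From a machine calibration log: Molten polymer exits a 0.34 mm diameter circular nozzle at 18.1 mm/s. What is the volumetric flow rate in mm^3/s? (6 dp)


A = pi*(0.34/2)^2 = 0.09079203 mm^2
Q = 0.09079203 * 18.1 = 1.643336 mm^3/s


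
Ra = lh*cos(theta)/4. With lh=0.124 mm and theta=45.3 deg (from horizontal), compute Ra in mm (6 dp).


Ra = 0.124 * cos(45.3) / 4 = 0.021805 mm


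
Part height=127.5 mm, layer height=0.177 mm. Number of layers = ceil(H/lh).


Layers = ceil(127.5/0.177) = 721


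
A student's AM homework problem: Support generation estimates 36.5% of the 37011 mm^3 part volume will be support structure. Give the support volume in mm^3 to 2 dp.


V_support = 37011 * 0.365 = 13509.02 mm^3


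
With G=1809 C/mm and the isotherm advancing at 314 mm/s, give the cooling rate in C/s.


CR = 1809 * 314 = 568026 C/s


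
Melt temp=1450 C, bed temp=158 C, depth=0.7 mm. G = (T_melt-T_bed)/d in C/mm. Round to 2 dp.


G = (1450-158)/0.7 = 1845.71 C/mm


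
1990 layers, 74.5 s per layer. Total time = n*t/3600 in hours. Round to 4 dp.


t = 1990 * 74.5 / 3600 = 41.1819 hrs


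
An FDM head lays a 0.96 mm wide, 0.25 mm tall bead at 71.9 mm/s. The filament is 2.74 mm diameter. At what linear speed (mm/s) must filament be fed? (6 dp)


Q = 0.96 * 0.25 * 71.9 = 17.256 mm^3/s
A_fil = pi*(2.74/2)^2 = 5.89645525 mm^2
v_feed = 17.256 / 5.89645525 = 2.926504 mm/s


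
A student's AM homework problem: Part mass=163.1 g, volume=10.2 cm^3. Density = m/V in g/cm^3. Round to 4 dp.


rho = 163.1 / 10.2 = 15.9902 g/cm^3


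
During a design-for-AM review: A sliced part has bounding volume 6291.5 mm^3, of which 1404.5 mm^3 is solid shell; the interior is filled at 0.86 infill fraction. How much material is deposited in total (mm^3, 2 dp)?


V_infill = (6291.5 - 1404.5) * 0.86 = 4202.82
V_total = 1404.5 + 4202.82 = 5607.32 mm^3


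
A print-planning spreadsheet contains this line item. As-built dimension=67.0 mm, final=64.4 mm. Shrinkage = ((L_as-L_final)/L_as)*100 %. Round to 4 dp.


Shrinkage = ((67.0-64.4)/67.0)*100 = 3.8806 %


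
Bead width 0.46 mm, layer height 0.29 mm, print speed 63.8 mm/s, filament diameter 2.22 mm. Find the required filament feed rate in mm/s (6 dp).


Q = 0.46 * 0.29 * 63.8 = 8.51092 mm^3/s
A_fil = pi*(2.22/2)^2 = 3.87075631 mm^2
v_feed = 8.51092 / 3.87075631 = 2.198774 mm/s


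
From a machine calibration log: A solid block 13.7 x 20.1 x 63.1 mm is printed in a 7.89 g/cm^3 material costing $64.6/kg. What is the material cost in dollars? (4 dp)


V = 13.7 * 20.1 * 63.1 = 17375.847 mm^3 = 17.375847 cm^3
Mass = 17.375847 * 7.89 / 1000 = 0.13709543 kg
Cost = 0.13709543 * 64.6 = 8.8564 $


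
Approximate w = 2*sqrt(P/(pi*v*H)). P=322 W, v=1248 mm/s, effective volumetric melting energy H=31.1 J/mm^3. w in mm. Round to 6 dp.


w = 2*sqrt(322/(pi*1248*31.1)) = 0.102777 mm


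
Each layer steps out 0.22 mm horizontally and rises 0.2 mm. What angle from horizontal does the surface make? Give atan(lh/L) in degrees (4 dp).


angle = atan(0.2/0.22) = 42.2737 degrees


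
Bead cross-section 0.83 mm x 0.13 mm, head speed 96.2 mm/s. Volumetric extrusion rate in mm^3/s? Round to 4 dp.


Rate = 0.83 * 0.13 * 96.2 = 10.38 mm^3/s


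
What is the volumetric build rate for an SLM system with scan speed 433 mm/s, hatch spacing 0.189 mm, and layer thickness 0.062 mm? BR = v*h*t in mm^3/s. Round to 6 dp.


Rate = 433 * 0.189 * 0.062 = 5.073894 mm^3/s


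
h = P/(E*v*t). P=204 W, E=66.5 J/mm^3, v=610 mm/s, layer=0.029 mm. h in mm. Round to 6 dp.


h = 204 / (66.5*610*0.029) = 0.173413 mm


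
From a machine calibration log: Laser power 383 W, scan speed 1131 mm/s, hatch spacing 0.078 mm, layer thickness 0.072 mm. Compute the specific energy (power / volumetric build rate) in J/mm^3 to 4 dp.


Build rate = 1131 * 0.078 * 0.072 = 6.351696 mm^3/s
SE = 383 / 6.351696 = 60.2989 J/mm^3


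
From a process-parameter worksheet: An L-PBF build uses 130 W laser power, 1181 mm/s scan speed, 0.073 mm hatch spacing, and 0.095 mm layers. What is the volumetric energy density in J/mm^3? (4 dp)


E = 130 / (1181*0.073*0.095) = 15.8726 J/mm^3


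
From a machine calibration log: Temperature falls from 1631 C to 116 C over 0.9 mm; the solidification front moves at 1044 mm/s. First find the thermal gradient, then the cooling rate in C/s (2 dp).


G = (1631-116)/0.9 = 1683.33333333 C/mm
CR = 1683.33333333 * 1044 = 1757400.0 C/s


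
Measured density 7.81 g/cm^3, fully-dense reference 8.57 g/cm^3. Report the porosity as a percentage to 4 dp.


Porosity = (1-7.81/8.57)*100 = 8.8681 %


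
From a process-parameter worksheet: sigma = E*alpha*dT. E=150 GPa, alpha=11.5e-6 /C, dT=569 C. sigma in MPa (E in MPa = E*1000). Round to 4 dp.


sigma = 150*1000 * 11.5e-6 * 569 = 981.525 MPa


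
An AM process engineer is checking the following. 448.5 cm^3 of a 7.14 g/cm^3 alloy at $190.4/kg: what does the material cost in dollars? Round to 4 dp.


Mass = 448.5*7.14/1000 = 3.20229 kg
Cost = 3.20229 * 190.4 = 609.716 $


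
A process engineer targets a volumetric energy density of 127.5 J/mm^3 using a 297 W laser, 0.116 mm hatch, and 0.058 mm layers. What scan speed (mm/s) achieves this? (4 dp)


v = 297 / (127.5*0.116*0.058) = 346.2265 mm/s


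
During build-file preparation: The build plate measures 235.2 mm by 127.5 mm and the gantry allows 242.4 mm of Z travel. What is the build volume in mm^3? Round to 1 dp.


V = 235.2 * 127.5 * 242.4 = 7269091.2 mm^3


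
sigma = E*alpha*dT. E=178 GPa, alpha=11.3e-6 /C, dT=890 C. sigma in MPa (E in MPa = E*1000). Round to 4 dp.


sigma = 178*1000 * 11.3e-6 * 890 = 1790.146 MPa


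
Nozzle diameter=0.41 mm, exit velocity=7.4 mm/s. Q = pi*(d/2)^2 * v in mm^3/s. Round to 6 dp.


A = pi*(0.41/2)^2 = 0.13202543 mm^2
Q = 0.13202543 * 7.4 = 0.976988 mm^3/s


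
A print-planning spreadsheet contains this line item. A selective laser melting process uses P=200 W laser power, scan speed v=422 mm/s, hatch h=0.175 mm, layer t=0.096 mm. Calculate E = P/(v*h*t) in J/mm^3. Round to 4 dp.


E = 200 / (422*0.175*0.096) = 28.2103 J/mm^3


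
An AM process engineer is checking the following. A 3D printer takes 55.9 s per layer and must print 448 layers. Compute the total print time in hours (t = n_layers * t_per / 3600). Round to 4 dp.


t = 448 * 55.9 / 3600 = 6.9564 hrs


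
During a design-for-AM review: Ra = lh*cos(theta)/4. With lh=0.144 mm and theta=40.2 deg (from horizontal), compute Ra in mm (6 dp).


Ra = 0.144 * cos(40.2) / 4 = 0.027497 mm


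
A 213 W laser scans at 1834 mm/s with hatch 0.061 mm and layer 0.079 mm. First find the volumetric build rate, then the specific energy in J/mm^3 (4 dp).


Build rate = 1834 * 0.061 * 0.079 = 8.838046 mm^3/s
SE = 213 / 8.838046 = 24.1003 J/mm^3


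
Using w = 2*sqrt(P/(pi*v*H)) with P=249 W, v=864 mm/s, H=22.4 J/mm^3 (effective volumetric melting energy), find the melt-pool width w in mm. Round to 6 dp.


w = 2*sqrt(249/(pi*864*22.4)) = 0.127989 mm


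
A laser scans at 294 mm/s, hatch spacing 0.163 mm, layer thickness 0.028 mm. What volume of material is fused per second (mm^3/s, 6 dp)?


Rate = 294 * 0.163 * 0.028 = 1.341816 mm^3/s


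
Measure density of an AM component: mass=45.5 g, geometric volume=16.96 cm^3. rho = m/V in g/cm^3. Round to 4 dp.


rho = 45.5 / 16.96 = 2.6828 g/cm^3


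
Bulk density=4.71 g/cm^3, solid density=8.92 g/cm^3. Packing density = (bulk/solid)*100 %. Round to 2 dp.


Packing = (4.71/8.92)*100 = 52.8 %


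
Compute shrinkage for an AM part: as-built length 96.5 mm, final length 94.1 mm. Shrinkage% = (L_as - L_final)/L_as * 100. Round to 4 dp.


Shrinkage = ((96.5-94.1)/96.5)*100 = 2.487 %


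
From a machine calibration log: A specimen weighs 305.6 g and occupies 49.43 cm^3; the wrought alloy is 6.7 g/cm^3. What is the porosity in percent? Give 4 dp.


rho_part = 305.6 / 49.43 = 6.18248028 g/cm^3
Porosity = (1 - 6.18248028/6.7)*100 = 7.7242 %


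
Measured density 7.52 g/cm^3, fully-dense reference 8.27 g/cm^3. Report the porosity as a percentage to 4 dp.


Porosity = (1-7.52/8.27)*100 = 9.0689 %


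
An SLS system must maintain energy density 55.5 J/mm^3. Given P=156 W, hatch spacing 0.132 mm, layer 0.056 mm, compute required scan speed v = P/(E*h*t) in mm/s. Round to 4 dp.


v = 156 / (55.5*0.132*0.056) = 380.2504 mm/s


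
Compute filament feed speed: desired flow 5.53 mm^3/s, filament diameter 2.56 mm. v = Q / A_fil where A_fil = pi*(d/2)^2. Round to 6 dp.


A = pi*(2.56/2)^2 = 5.147185
v = 5.53 / 5.147185 = 1.074374 mm/s


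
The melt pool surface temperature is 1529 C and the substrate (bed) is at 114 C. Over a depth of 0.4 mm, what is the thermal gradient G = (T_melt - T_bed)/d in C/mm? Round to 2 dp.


G = (1529-114)/0.4 = 3537.5 C/mm


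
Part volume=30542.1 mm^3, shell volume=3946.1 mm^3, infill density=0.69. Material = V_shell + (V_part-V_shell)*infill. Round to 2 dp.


V_infill = (30542.1 - 3946.1) * 0.69 = 18351.24
V_total = 3946.1 + 18351.24 = 22297.34 mm^3


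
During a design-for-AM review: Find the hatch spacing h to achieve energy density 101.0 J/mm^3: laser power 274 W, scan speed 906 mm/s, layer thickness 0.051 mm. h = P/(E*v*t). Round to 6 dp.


h = 274 / (101.0*906*0.051) = 0.058713 mm


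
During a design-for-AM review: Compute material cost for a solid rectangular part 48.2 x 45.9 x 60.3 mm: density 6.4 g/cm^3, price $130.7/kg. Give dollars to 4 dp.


V = 48.2 * 45.9 * 60.3 = 133406.514 mm^3 = 133.406514 cm^3
Mass = 133.406514 * 6.4 / 1000 = 0.85380169 kg
Cost = 0.85380169 * 130.7 = 111.5919 $


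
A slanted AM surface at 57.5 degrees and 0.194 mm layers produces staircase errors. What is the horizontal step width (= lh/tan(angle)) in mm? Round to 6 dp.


step = 0.194 / tan(57.5) = 0.123592 mm


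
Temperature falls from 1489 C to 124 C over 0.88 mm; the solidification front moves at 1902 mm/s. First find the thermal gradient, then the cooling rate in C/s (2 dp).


G = (1489-124)/0.88 = 1551.13636364 C/mm
CR = 1551.13636364 * 1902 = 2950261.36 C/s


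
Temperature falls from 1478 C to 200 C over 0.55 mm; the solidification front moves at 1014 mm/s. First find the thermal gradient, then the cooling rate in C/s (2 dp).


G = (1478-200)/0.55 = 2323.63636364 C/mm
CR = 2323.63636364 * 1014 = 2356167.27 C/s


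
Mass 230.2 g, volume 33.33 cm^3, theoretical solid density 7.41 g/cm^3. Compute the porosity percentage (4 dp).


rho_part = 230.2 / 33.33 = 6.90669067 g/cm^3
Porosity = (1 - 6.90669067/7.41)*100 = 6.7923 %


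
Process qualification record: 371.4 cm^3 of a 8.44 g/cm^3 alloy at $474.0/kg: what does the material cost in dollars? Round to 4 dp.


Mass = 371.4*8.44/1000 = 3.134616 kg
Cost = 3.134616 * 474.0 = 1485.808 $


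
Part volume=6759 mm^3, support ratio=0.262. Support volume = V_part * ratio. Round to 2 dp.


V_support = 6759 * 0.262 = 1770.86 mm^3


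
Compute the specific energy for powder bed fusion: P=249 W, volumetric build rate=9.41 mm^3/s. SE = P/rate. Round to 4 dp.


SE = 249 / 9.41 = 26.4612 J/mm^3


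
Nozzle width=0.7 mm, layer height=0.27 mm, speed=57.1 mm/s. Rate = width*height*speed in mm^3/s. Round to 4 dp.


Rate = 0.7 * 0.27 * 57.1 = 10.7919 mm^3/s


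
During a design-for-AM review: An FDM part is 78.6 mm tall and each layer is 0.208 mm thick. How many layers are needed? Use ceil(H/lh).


Layers = ceil(78.6/0.208) = 378


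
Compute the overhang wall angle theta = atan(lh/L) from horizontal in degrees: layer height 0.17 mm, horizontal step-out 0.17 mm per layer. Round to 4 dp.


angle = atan(0.17/0.17) = 45.0 degrees


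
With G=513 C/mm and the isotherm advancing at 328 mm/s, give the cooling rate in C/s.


CR = 513 * 328 = 168264 C/s


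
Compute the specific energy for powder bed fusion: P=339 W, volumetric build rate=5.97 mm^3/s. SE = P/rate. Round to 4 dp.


SE = 339 / 5.97 = 56.7839 J/mm^3


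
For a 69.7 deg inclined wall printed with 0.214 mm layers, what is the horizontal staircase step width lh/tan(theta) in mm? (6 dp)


step = 0.214 / tan(69.7) = 0.079161 mm


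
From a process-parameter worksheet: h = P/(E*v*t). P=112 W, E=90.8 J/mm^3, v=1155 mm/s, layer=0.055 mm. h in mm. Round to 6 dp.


h = 112 / (90.8*1155*0.055) = 0.019417 mm


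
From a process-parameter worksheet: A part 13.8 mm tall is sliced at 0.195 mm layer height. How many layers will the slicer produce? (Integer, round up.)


Layers = ceil(13.8/0.195) = 71


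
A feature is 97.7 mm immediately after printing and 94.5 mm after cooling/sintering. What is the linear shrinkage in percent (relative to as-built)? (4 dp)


Shrinkage = ((97.7-94.5)/97.7)*100 = 3.2753 %


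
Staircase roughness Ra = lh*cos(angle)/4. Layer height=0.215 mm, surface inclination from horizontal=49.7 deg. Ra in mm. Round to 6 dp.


Ra = 0.215 * cos(49.7) / 4 = 0.034765 mm


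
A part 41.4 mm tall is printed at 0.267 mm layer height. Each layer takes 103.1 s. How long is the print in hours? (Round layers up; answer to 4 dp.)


Layers = ceil(41.4/0.267) = 156
t = 156 * 103.1 / 3600 = 4.4677 hrs


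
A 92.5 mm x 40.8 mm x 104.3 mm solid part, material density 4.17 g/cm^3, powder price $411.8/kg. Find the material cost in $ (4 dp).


V = 92.5 * 40.8 * 104.3 = 393628.2 mm^3 = 393.6282 cm^3
Mass = 393.6282 * 4.17 / 1000 = 1.64142959 kg
Cost = 1.64142959 * 411.8 = 675.9407 $


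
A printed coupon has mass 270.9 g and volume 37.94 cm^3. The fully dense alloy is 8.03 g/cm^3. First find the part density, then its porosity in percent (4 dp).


rho_part = 270.9 / 37.94 = 7.1402214 g/cm^3
Porosity = (1 - 7.1402214/8.03)*100 = 11.0807 %


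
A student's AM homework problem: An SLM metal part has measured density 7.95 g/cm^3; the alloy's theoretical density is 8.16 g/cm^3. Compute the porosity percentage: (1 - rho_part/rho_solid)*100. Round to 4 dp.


Porosity = (1-7.95/8.16)*100 = 2.5735 %


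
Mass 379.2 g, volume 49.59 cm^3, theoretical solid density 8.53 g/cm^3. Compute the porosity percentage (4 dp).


rho_part = 379.2 / 49.59 = 7.64670296 g/cm^3
Porosity = (1 - 7.64670296/8.53)*100 = 10.3552 %


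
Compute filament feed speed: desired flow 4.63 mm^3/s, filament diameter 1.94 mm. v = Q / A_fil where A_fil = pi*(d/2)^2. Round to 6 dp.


A = pi*(1.94/2)^2 = 2.955925
v = 4.63 / 2.955925 = 1.566346 mm/s


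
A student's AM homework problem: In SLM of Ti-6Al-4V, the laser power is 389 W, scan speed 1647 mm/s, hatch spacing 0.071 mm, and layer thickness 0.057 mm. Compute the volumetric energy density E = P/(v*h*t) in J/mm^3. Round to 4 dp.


E = 389 / (1647*0.071*0.057) = 58.361 J/mm^3


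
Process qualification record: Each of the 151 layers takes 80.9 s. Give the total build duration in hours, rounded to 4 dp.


t = 151 * 80.9 / 3600 = 3.3933 hrs


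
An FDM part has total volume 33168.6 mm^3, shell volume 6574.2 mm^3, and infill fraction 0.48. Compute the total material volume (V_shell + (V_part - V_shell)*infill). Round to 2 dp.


V_infill = (33168.6 - 6574.2) * 0.48 = 12765.31
V_total = 6574.2 + 12765.31 = 19339.51 mm^3


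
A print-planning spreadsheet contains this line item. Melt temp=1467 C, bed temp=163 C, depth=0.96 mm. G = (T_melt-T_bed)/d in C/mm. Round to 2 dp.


G = (1467-163)/0.96 = 1358.33 C/mm


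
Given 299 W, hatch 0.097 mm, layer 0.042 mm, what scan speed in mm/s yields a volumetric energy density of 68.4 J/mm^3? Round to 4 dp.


v = 299 / (68.4*0.097*0.042) = 1072.986 mm/s


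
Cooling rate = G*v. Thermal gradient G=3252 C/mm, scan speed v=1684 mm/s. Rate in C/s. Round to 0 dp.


CR = 3252 * 1684 = 5476368 C/s


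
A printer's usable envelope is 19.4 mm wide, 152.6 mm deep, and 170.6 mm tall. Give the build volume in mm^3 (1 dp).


V = 19.4 * 152.6 * 170.6 = 505051.1 mm^3


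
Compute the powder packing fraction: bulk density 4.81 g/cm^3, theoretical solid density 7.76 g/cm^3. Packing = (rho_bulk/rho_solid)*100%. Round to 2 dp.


Packing = (4.81/7.76)*100 = 61.98 %


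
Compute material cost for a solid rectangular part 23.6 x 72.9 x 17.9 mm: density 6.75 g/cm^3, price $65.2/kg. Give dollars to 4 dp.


V = 23.6 * 72.9 * 17.9 = 30795.876 mm^3 = 30.795876 cm^3
Mass = 30.795876 * 6.75 / 1000 = 0.20787216 kg
Cost = 0.20787216 * 65.2 = 13.5533 $


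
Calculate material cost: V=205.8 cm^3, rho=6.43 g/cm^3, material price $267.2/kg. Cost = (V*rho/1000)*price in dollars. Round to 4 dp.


Mass = 205.8*6.43/1000 = 1.323294 kg
Cost = 1.323294 * 267.2 = 353.5842 $


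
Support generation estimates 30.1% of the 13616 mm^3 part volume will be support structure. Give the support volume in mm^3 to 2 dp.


V_support = 13616 * 0.301 = 4098.42 mm^3


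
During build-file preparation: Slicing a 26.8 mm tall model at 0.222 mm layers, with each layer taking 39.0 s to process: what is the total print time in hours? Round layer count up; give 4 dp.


Layers = ceil(26.8/0.222) = 121
t = 121 * 39.0 / 3600 = 1.3108 hrs


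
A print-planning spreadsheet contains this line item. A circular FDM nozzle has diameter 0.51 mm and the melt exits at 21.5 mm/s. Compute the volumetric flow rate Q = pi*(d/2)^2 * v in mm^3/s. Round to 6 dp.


A = pi*(0.51/2)^2 = 0.20428206 mm^2
Q = 0.20428206 * 21.5 = 4.392064 mm^3/s


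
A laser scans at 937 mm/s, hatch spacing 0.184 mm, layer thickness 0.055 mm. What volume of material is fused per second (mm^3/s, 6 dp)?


Rate = 937 * 0.184 * 0.055 = 9.48244 mm^3/s


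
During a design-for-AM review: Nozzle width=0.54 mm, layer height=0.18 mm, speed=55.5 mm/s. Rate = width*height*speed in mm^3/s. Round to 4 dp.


Rate = 0.54 * 0.18 * 55.5 = 5.3946 mm^3/s


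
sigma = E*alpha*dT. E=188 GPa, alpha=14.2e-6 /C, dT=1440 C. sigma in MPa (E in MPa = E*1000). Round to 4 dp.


sigma = 188*1000 * 14.2e-6 * 1440 = 3844.224 MPa


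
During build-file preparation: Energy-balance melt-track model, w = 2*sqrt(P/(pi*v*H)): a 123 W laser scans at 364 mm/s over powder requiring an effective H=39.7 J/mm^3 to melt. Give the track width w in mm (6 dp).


w = 2*sqrt(123/(pi*364*39.7)) = 0.104103 mm


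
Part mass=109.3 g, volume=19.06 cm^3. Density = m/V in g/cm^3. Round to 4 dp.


rho = 109.3 / 19.06 = 5.7345 g/cm^3


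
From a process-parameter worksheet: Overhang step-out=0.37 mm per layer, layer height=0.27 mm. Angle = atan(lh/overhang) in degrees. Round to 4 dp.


angle = atan(0.27/0.37) = 36.1193 degrees


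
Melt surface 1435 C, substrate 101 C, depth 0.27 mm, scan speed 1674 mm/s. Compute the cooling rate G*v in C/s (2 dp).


G = (1435-101)/0.27 = 4940.74074074 C/mm
CR = 4940.74074074 * 1674 = 8270800.0 C/s


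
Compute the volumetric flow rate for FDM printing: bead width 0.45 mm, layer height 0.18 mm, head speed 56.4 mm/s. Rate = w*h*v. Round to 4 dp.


Rate = 0.45 * 0.18 * 56.4 = 4.5684 mm^3/s


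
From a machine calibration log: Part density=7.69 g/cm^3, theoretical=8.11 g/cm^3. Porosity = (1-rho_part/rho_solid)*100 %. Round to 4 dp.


Porosity = (1-7.69/8.11)*100 = 5.1788 %


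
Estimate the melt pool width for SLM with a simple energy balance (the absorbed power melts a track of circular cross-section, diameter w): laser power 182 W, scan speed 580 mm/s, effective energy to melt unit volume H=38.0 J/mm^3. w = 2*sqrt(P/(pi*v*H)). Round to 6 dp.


w = 2*sqrt(182/(pi*580*38.0)) = 0.102538 mm


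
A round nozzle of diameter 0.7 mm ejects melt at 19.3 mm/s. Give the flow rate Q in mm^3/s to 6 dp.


A = pi*(0.7/2)^2 = 0.3848451 mm^2
Q = 0.3848451 * 19.3 = 7.42751 mm^3/s


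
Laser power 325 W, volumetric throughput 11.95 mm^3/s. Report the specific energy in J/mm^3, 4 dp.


SE = 325 / 11.95 = 27.1967 J/mm^3


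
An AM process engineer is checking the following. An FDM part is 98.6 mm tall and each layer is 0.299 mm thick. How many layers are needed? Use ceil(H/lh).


Layers = ceil(98.6/0.299) = 330


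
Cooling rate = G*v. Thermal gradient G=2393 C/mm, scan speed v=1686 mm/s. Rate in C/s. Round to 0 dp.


CR = 2393 * 1686 = 4034598 C/s


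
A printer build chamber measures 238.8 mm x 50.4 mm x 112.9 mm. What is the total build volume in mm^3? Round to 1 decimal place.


V = 238.8 * 50.4 * 112.9 = 1358810.2 mm^3


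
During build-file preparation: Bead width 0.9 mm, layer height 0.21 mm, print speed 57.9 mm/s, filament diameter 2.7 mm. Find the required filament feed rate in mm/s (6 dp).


Q = 0.9 * 0.21 * 57.9 = 10.9431 mm^3/s
A_fil = pi*(2.7/2)^2 = 5.72555261 mm^2
v_feed = 10.9431 / 5.72555261 = 1.911274 mm/s


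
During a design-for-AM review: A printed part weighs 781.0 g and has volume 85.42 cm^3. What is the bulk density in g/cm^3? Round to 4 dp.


rho = 781.0 / 85.42 = 9.1431 g/cm^3


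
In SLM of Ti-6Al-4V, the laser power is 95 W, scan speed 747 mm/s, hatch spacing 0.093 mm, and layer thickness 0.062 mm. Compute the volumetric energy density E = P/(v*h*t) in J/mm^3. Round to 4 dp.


E = 95 / (747*0.093*0.062) = 22.0561 J/mm^3


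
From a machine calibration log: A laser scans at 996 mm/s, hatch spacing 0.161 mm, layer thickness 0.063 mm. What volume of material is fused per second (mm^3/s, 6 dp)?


Rate = 996 * 0.161 * 0.063 = 10.102428 mm^3/s


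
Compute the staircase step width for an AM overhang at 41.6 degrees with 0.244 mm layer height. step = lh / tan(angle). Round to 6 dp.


step = 0.244 / tan(41.6) = 0.274824 mm


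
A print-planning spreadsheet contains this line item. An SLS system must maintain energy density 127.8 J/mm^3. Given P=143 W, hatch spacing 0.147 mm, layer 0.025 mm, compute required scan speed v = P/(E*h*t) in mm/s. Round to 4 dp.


v = 143 / (127.8*0.147*0.025) = 304.4723 mm/s


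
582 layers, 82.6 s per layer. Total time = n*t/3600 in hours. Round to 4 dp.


t = 582 * 82.6 / 3600 = 13.3537 hrs


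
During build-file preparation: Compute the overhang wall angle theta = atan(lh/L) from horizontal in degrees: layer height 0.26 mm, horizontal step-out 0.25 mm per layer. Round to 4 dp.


angle = atan(0.26/0.25) = 46.1233 degrees


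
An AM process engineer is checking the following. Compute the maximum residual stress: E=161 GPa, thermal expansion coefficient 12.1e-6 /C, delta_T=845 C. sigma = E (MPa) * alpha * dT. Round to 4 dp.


sigma = 161*1000 * 12.1e-6 * 845 = 1646.1445 MPa


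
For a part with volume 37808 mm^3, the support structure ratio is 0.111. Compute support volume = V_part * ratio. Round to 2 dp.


V_support = 37808 * 0.111 = 4196.69 mm^3


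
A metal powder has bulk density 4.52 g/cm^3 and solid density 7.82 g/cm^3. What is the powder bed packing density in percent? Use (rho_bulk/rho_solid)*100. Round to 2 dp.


Packing = (4.52/7.82)*100 = 57.8 %


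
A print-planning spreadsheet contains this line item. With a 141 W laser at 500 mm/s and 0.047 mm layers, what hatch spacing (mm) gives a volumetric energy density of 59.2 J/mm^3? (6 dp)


h = 141 / (59.2*500*0.047) = 0.101351 mm


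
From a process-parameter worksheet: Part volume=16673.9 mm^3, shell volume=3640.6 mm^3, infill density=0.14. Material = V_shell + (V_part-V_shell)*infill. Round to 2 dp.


V_infill = (16673.9 - 3640.6) * 0.14 = 1824.66
V_total = 3640.6 + 1824.66 = 5465.26 mm^3


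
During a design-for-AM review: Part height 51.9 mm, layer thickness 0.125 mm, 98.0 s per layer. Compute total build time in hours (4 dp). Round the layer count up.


Layers = ceil(51.9/0.125) = 416
t = 416 * 98.0 / 3600 = 11.3244 hrs


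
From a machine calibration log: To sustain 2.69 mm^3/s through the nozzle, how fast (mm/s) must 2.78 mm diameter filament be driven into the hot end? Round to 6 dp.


A = pi*(2.78/2)^2 = 6.069871
v = 2.69 / 6.069871 = 0.443173 mm/s


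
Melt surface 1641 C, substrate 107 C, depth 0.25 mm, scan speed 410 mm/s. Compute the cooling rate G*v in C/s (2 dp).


G = (1641-107)/0.25 = 6136.0 C/mm
CR = 6136.0 * 410 = 2515760.0 C/s


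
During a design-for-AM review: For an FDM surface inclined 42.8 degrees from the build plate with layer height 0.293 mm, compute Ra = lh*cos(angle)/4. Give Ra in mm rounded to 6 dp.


Ra = 0.293 * cos(42.8) / 4 = 0.053746 mm


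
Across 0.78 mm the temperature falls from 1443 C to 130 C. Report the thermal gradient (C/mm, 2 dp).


G = (1443-130)/0.78 = 1683.33 C/mm


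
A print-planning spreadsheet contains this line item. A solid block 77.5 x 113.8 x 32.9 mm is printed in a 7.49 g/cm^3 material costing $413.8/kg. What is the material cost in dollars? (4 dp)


V = 77.5 * 113.8 * 32.9 = 290161.55 mm^3 = 290.16155 cm^3
Mass = 290.16155 * 7.49 / 1000 = 2.17331001 kg
Cost = 2.17331001 * 413.8 = 899.3157 $


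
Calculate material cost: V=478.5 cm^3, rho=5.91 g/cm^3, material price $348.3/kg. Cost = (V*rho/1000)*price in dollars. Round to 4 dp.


Mass = 478.5*5.91/1000 = 2.827935 kg
Cost = 2.827935 * 348.3 = 984.9698 $


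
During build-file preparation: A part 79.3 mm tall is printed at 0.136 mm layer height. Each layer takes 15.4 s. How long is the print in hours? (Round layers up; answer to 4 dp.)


Layers = ceil(79.3/0.136) = 584
t = 584 * 15.4 / 3600 = 2.4982 hrs


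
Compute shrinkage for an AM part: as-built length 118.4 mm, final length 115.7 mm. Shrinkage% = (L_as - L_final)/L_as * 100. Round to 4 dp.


Shrinkage = ((118.4-115.7)/118.4)*100 = 2.2804 %
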